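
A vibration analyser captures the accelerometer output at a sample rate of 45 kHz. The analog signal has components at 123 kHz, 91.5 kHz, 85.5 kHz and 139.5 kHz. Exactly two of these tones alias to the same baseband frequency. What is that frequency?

fs/2 = 22.5 kHz.
123 kHz mod fs = 33 kHz.
33 kHz > fs/2 = 22.5 kHz, folds to fs − 33 kHz = 12 kHz.
91.5 kHz mod fs = 1.5 kHz.
1.5 kHz ≤ fs/2 = 22.5 kHz, appears at 1.5 kHz.
85.5 kHz mod fs = 40.5 kHz.
40.5 kHz > fs/2 = 22.5 kHz, folds to fs − 40.5 kHz = 4.5 kHz.
139.5 kHz mod fs = 4.5 kHz.
4.5 kHz ≤ fs/2 = 22.5 kHz, appears at 4.5 kHz.
85.5 kHz and 139.5 kHz both map to 4.5 kHz.

4.5 kHz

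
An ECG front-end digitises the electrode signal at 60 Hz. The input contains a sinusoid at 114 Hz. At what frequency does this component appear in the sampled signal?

6 Hz

114 Hz mod fs = 54 Hz.
54 Hz > fs/2 = 30 Hz, folds to fs − 54 Hz = 6 Hz.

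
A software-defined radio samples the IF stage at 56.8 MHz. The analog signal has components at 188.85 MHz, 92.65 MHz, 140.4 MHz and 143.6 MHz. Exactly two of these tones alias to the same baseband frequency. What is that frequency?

fs/2 = 28.4 MHz.
188.85 MHz mod fs = 18.45 MHz.
18.45 MHz ≤ fs/2 = 28.4 MHz, appears at 18.45 MHz.
92.65 MHz mod fs = 35.85 MHz.
35.85 MHz > fs/2 = 28.4 MHz, folds to fs − 35.85 MHz = 20.95 MHz.
140.4 MHz mod fs = 26.8 MHz.
26.8 MHz ≤ fs/2 = 28.4 MHz, appears at 26.8 MHz.
143.6 MHz mod fs = 30 MHz.
30 MHz > fs/2 = 28.4 MHz, folds to fs − 30 MHz = 26.8 MHz.
140.4 MHz and 143.6 MHz both map to 26.8 MHz.

26.8 MHz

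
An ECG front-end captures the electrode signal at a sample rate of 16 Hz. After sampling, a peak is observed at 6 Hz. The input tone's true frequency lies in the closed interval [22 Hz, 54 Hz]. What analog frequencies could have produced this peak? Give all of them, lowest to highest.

22 Hz, 26 Hz, 38 Hz, 42 Hz, 54 Hz

Frequencies that alias to 6 Hz are k·fs ± 6 Hz for integer k ≥ 0.
k=0: 6 Hz.
k=1: 10 Hz, 22 Hz.
k=2: 26 Hz, 38 Hz.
k=3: 42 Hz, 54 Hz.
k=4: 58 Hz, 70 Hz.
Within [22 Hz, 54 Hz]: 22 Hz, 26 Hz, 38 Hz, 42 Hz, 54 Hz.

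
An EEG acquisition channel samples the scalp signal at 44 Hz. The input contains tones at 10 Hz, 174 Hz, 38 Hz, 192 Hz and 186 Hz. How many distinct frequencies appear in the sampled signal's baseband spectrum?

4

fs/2 = 22 Hz.
10 Hz ≤ fs/2 = 22 Hz, passes unchanged.
174 Hz mod fs = 42 Hz.
42 Hz > fs/2 = 22 Hz, folds to fs − 42 Hz = 2 Hz.
38 Hz > fs/2 = 22 Hz, folds to fs − 38 Hz = 6 Hz.
192 Hz mod fs = 16 Hz.
16 Hz ≤ fs/2 = 22 Hz, appears at 16 Hz.
186 Hz mod fs = 10 Hz.
10 Hz ≤ fs/2 = 22 Hz, appears at 10 Hz.
Distinct values: {2 Hz, 6 Hz, 10 Hz, 16 Hz} → 4.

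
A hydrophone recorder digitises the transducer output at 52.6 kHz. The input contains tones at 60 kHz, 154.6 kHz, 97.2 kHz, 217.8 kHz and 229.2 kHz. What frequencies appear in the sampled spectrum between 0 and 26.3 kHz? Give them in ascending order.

fs/2 = 26.3 kHz.
60 kHz mod fs = 7.4 kHz.
7.4 kHz ≤ fs/2 = 26.3 kHz, appears at 7.4 kHz.
154.6 kHz mod fs = 49.4 kHz.
49.4 kHz > fs/2 = 26.3 kHz, folds to fs − 49.4 kHz = 3.2 kHz.
97.2 kHz mod fs = 44.6 kHz.
44.6 kHz > fs/2 = 26.3 kHz, folds to fs − 44.6 kHz = 8 kHz.
217.8 kHz mod fs = 7.4 kHz.
7.4 kHz ≤ fs/2 = 26.3 kHz, appears at 7.4 kHz.
229.2 kHz mod fs = 18.8 kHz.
18.8 kHz ≤ fs/2 = 26.3 kHz, appears at 18.8 kHz.
Distinct values: {3.2 kHz, 7.4 kHz, 8 kHz, 18.8 kHz}.

3.2 kHz, 7.4 kHz, 8 kHz, 18.8 kHz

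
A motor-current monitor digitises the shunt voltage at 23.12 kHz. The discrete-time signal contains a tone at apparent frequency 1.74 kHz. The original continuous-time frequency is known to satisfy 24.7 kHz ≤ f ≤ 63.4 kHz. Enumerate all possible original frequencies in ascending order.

Frequencies that alias to 1.74 kHz are k·fs ± 1.74 kHz for integer k ≥ 0.
k=0: 1.74 kHz.
k=1: 21.38 kHz, 24.86 kHz.
k=2: 44.5 kHz, 47.98 kHz.
k=3: 67.62 kHz, 71.1 kHz.
Within [24.7 kHz, 63.4 kHz]: 24.86 kHz, 44.5 kHz, 47.98 kHz.

24.86 kHz, 44.5 kHz, 47.98 kHz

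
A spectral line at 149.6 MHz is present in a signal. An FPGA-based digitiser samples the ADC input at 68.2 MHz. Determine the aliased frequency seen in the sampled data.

13.2 MHz

149.6 MHz mod fs = 13.2 MHz.
13.2 MHz ≤ fs/2 = 34.1 MHz, appears at 13.2 MHz.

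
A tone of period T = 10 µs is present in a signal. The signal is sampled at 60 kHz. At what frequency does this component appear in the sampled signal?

T = 10 µs → f = 1/T = 100 kHz.
100 kHz mod fs = 40 kHz.
40 kHz > fs/2 = 30 kHz, folds to fs − 40 kHz = 20 kHz.

20 kHz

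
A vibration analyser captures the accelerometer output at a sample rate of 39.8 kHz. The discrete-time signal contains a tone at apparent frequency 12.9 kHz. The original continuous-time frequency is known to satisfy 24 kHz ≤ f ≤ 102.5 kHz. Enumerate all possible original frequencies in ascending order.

Frequencies that alias to 12.9 kHz are k·fs ± 12.9 kHz for integer k ≥ 0.
k=0: 12.9 kHz.
k=1: 26.9 kHz, 52.7 kHz.
k=2: 66.7 kHz, 92.5 kHz.
k=3: 106.5 kHz, 132.3 kHz.
Within [24 kHz, 102.5 kHz]: 26.9 kHz, 52.7 kHz, 66.7 kHz, 92.5 kHz.

26.9 kHz, 52.7 kHz, 66.7 kHz, 92.5 kHz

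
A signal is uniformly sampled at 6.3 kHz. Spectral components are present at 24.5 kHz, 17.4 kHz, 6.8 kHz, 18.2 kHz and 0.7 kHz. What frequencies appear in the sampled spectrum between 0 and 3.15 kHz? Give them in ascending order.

fs/2 = 3.15 kHz.
24.5 kHz mod fs = 5.6 kHz.
5.6 kHz > fs/2 = 3.15 kHz, folds to fs − 5.6 kHz = 0.7 kHz.
17.4 kHz mod fs = 4.8 kHz.
4.8 kHz > fs/2 = 3.15 kHz, folds to fs − 4.8 kHz = 1.5 kHz.
6.8 kHz mod fs = 0.5 kHz.
0.5 kHz ≤ fs/2 = 3.15 kHz, appears at 0.5 kHz.
18.2 kHz mod fs = 5.6 kHz.
5.6 kHz > fs/2 = 3.15 kHz, folds to fs − 5.6 kHz = 0.7 kHz.
0.7 kHz ≤ fs/2 = 3.15 kHz, passes unchanged.
Distinct values: {0.5 kHz, 0.7 kHz, 1.5 kHz}.

0.5 kHz, 0.7 kHz, 1.5 kHz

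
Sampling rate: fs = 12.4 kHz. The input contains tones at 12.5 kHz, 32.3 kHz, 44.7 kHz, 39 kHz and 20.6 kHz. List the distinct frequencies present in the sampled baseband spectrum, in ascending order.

0.1 kHz, 1.8 kHz, 4.2 kHz, 4.9 kHz

fs/2 = 6.2 kHz.
12.5 kHz mod fs = 0.1 kHz.
0.1 kHz ≤ fs/2 = 6.2 kHz, appears at 0.1 kHz.
32.3 kHz mod fs = 7.5 kHz.
7.5 kHz > fs/2 = 6.2 kHz, folds to fs − 7.5 kHz = 4.9 kHz.
44.7 kHz mod fs = 7.5 kHz.
7.5 kHz > fs/2 = 6.2 kHz, folds to fs − 7.5 kHz = 4.9 kHz.
39 kHz mod fs = 1.8 kHz.
1.8 kHz ≤ fs/2 = 6.2 kHz, appears at 1.8 kHz.
20.6 kHz mod fs = 8.2 kHz.
8.2 kHz > fs/2 = 6.2 kHz, folds to fs − 8.2 kHz = 4.2 kHz.
Distinct values: {0.1 kHz, 1.8 kHz, 4.2 kHz, 4.9 kHz}.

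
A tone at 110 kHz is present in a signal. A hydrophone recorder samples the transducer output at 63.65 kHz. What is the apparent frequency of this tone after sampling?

17.3 kHz

110 kHz mod fs = 46.35 kHz.
46.35 kHz > fs/2 = 31.825 kHz, folds to fs − 46.35 kHz = 17.3 kHz.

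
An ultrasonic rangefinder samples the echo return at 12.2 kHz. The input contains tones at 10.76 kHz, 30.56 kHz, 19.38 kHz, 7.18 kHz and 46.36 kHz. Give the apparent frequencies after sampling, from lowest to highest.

1.44 kHz, 2.44 kHz, 5.02 kHz, 6.04 kHz

fs/2 = 6.1 kHz.
10.76 kHz > fs/2 = 6.1 kHz, folds to fs − 10.76 kHz = 1.44 kHz.
30.56 kHz mod fs = 6.16 kHz.
6.16 kHz > fs/2 = 6.1 kHz, folds to fs − 6.16 kHz = 6.04 kHz.
19.38 kHz mod fs = 7.18 kHz.
7.18 kHz > fs/2 = 6.1 kHz, folds to fs − 7.18 kHz = 5.02 kHz.
7.18 kHz > fs/2 = 6.1 kHz, folds to fs − 7.18 kHz = 5.02 kHz.
46.36 kHz mod fs = 9.76 kHz.
9.76 kHz > fs/2 = 6.1 kHz, folds to fs − 9.76 kHz = 2.44 kHz.
Distinct values: {1.44 kHz, 2.44 kHz, 5.02 kHz, 6.04 kHz}.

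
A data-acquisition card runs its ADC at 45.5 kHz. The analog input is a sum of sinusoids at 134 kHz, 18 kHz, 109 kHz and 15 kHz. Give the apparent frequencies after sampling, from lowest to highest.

fs/2 = 22.75 kHz.
134 kHz mod fs = 43 kHz.
43 kHz > fs/2 = 22.75 kHz, folds to fs − 43 kHz = 2.5 kHz.
18 kHz ≤ fs/2 = 22.75 kHz, passes unchanged.
109 kHz mod fs = 18 kHz.
18 kHz ≤ fs/2 = 22.75 kHz, appears at 18 kHz.
15 kHz ≤ fs/2 = 22.75 kHz, passes unchanged.
Distinct values: {2.5 kHz, 15 kHz, 18 kHz}.

2.5 kHz, 15 kHz, 18 kHz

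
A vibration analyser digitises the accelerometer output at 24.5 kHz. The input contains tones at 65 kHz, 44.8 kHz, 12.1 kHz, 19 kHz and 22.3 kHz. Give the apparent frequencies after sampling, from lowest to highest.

fs/2 = 12.25 kHz.
65 kHz mod fs = 16 kHz.
16 kHz > fs/2 = 12.25 kHz, folds to fs − 16 kHz = 8.5 kHz.
44.8 kHz mod fs = 20.3 kHz.
20.3 kHz > fs/2 = 12.25 kHz, folds to fs − 20.3 kHz = 4.2 kHz.
12.1 kHz ≤ fs/2 = 12.25 kHz, passes unchanged.
19 kHz > fs/2 = 12.25 kHz, folds to fs − 19 kHz = 5.5 kHz.
22.3 kHz > fs/2 = 12.25 kHz, folds to fs − 22.3 kHz = 2.2 kHz.
Distinct values: {2.2 kHz, 4.2 kHz, 5.5 kHz, 8.5 kHz, 12.1 kHz}.

2.2 kHz, 4.2 kHz, 5.5 kHz, 8.5 kHz, 12.1 kHz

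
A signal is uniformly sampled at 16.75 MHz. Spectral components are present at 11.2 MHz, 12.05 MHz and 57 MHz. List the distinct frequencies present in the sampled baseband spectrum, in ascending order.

fs/2 = 8.375 MHz.
11.2 MHz > fs/2 = 8.375 MHz, folds to fs − 11.2 MHz = 5.55 MHz.
12.05 MHz > fs/2 = 8.375 MHz, folds to fs − 12.05 MHz = 4.7 MHz.
57 MHz mod fs = 6.75 MHz.
6.75 MHz ≤ fs/2 = 8.375 MHz, appears at 6.75 MHz.
Distinct values: {4.7 MHz, 5.55 MHz, 6.75 MHz}.

4.7 MHz, 5.55 MHz, 6.75 MHz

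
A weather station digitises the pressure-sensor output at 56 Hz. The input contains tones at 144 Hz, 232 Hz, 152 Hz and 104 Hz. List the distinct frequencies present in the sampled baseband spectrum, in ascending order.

8 Hz, 16 Hz, 24 Hz

fs/2 = 28 Hz.
144 Hz mod fs = 32 Hz.
32 Hz > fs/2 = 28 Hz, folds to fs − 32 Hz = 24 Hz.
232 Hz mod fs = 8 Hz.
8 Hz ≤ fs/2 = 28 Hz, appears at 8 Hz.
152 Hz mod fs = 40 Hz.
40 Hz > fs/2 = 28 Hz, folds to fs − 40 Hz = 16 Hz.
104 Hz mod fs = 48 Hz.
48 Hz > fs/2 = 28 Hz, folds to fs − 48 Hz = 8 Hz.
Distinct values: {8 Hz, 16 Hz, 24 Hz}.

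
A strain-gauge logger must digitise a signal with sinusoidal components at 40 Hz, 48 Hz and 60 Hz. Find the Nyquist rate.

120 Hz

Highest-frequency component: 60 Hz.
Nyquist rate = 2 × 60 Hz = 120 Hz.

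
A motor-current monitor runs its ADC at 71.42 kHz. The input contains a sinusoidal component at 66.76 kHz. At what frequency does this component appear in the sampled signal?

4.66 kHz

66.76 kHz > fs/2 = 35.71 kHz, folds to fs − 66.76 kHz = 4.66 kHz.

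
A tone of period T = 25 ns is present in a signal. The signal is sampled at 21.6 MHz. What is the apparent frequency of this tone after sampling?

3.2 MHz

T = 25 ns → f = 1/T = 40 MHz.
40 MHz mod fs = 18.4 MHz.
18.4 MHz > fs/2 = 10.8 MHz, folds to fs − 18.4 MHz = 3.2 MHz.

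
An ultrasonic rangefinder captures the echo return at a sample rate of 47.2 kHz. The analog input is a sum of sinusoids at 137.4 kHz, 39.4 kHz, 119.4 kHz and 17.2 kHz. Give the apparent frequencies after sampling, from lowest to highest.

4.2 kHz, 7.8 kHz, 17.2 kHz, 22.2 kHz

fs/2 = 23.6 kHz.
137.4 kHz mod fs = 43 kHz.
43 kHz > fs/2 = 23.6 kHz, folds to fs − 43 kHz = 4.2 kHz.
39.4 kHz > fs/2 = 23.6 kHz, folds to fs − 39.4 kHz = 7.8 kHz.
119.4 kHz mod fs = 25 kHz.
25 kHz > fs/2 = 23.6 kHz, folds to fs − 25 kHz = 22.2 kHz.
17.2 kHz ≤ fs/2 = 23.6 kHz, passes unchanged.
Distinct values: {4.2 kHz, 7.8 kHz, 17.2 kHz, 22.2 kHz}.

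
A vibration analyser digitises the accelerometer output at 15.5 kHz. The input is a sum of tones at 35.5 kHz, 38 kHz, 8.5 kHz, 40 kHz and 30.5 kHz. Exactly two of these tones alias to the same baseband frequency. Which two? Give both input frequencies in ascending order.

fs/2 = 7.75 kHz.
35.5 kHz mod fs = 4.5 kHz.
4.5 kHz ≤ fs/2 = 7.75 kHz, appears at 4.5 kHz.
38 kHz mod fs = 7 kHz.
7 kHz ≤ fs/2 = 7.75 kHz, appears at 7 kHz.
8.5 kHz > fs/2 = 7.75 kHz, folds to fs − 8.5 kHz = 7 kHz.
40 kHz mod fs = 9 kHz.
9 kHz > fs/2 = 7.75 kHz, folds to fs − 9 kHz = 6.5 kHz.
30.5 kHz mod fs = 15 kHz.
15 kHz > fs/2 = 7.75 kHz, folds to fs − 15 kHz = 0.5 kHz.
8.5 kHz and 38 kHz both map to 7 kHz.

8.5 kHz, 38 kHz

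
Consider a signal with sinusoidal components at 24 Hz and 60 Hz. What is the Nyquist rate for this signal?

120 Hz

Highest-frequency component: 60 Hz.
Nyquist rate = 2 × 60 Hz = 120 Hz.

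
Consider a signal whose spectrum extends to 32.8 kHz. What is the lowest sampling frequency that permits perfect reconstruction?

Nyquist rate = 2 × 32.8 kHz = 65.6 kHz.

65.6 kHz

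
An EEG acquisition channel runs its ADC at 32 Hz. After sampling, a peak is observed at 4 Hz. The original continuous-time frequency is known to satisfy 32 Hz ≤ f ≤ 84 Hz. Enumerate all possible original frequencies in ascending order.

36 Hz, 60 Hz, 68 Hz

Frequencies that alias to 4 Hz are k·fs ± 4 Hz for integer k ≥ 0.
k=0: 4 Hz.
k=1: 28 Hz, 36 Hz.
k=2: 60 Hz, 68 Hz.
k=3: 92 Hz, 100 Hz.
Within [32 Hz, 84 Hz]: 36 Hz, 60 Hz, 68 Hz.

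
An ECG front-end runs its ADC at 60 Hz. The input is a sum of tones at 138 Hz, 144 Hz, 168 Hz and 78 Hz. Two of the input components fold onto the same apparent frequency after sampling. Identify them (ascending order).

fs/2 = 30 Hz.
138 Hz mod fs = 18 Hz.
18 Hz ≤ fs/2 = 30 Hz, appears at 18 Hz.
144 Hz mod fs = 24 Hz.
24 Hz ≤ fs/2 = 30 Hz, appears at 24 Hz.
168 Hz mod fs = 48 Hz.
48 Hz > fs/2 = 30 Hz, folds to fs − 48 Hz = 12 Hz.
78 Hz mod fs = 18 Hz.
18 Hz ≤ fs/2 = 30 Hz, appears at 18 Hz.
78 Hz and 138 Hz both map to 18 Hz.

78 Hz, 138 Hz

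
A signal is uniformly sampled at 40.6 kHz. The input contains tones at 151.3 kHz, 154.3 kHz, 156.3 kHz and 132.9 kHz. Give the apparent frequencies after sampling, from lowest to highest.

fs/2 = 20.3 kHz.
151.3 kHz mod fs = 29.5 kHz.
29.5 kHz > fs/2 = 20.3 kHz, folds to fs − 29.5 kHz = 11.1 kHz.
154.3 kHz mod fs = 32.5 kHz.
32.5 kHz > fs/2 = 20.3 kHz, folds to fs − 32.5 kHz = 8.1 kHz.
156.3 kHz mod fs = 34.5 kHz.
34.5 kHz > fs/2 = 20.3 kHz, folds to fs − 34.5 kHz = 6.1 kHz.
132.9 kHz mod fs = 11.1 kHz.
11.1 kHz ≤ fs/2 = 20.3 kHz, appears at 11.1 kHz.
Distinct values: {6.1 kHz, 8.1 kHz, 11.1 kHz}.

6.1 kHz, 8.1 kHz, 11.1 kHz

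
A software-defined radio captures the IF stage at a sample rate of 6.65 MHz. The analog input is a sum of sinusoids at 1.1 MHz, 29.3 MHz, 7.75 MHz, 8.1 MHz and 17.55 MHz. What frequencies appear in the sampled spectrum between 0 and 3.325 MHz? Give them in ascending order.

fs/2 = 3.325 MHz.
1.1 MHz ≤ fs/2 = 3.325 MHz, passes unchanged.
29.3 MHz mod fs = 2.7 MHz.
2.7 MHz ≤ fs/2 = 3.325 MHz, appears at 2.7 MHz.
7.75 MHz mod fs = 1.1 MHz.
1.1 MHz ≤ fs/2 = 3.325 MHz, appears at 1.1 MHz.
8.1 MHz mod fs = 1.45 MHz.
1.45 MHz ≤ fs/2 = 3.325 MHz, appears at 1.45 MHz.
17.55 MHz mod fs = 4.25 MHz.
4.25 MHz > fs/2 = 3.325 MHz, folds to fs − 4.25 MHz = 2.4 MHz.
Distinct values: {1.1 MHz, 1.45 MHz, 2.4 MHz, 2.7 MHz}.

1.1 MHz, 1.45 MHz, 2.4 MHz, 2.7 MHz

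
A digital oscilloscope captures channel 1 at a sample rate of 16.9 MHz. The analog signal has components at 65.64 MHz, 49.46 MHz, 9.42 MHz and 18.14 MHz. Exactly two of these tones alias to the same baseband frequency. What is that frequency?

fs/2 = 8.45 MHz.
65.64 MHz mod fs = 14.94 MHz.
14.94 MHz > fs/2 = 8.45 MHz, folds to fs − 14.94 MHz = 1.96 MHz.
49.46 MHz mod fs = 15.66 MHz.
15.66 MHz > fs/2 = 8.45 MHz, folds to fs − 15.66 MHz = 1.24 MHz.
9.42 MHz > fs/2 = 8.45 MHz, folds to fs − 9.42 MHz = 7.48 MHz.
18.14 MHz mod fs = 1.24 MHz.
1.24 MHz ≤ fs/2 = 8.45 MHz, appears at 1.24 MHz.
18.14 MHz and 49.46 MHz both map to 1.24 MHz.

1.24 MHz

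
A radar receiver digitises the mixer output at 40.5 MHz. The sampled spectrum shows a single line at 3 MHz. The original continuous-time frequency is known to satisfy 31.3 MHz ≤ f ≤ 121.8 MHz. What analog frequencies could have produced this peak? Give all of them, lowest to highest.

37.5 MHz, 43.5 MHz, 78 MHz, 84 MHz, 118.5 MHz

Frequencies that alias to 3 MHz are k·fs ± 3 MHz for integer k ≥ 0.
k=0: 3 MHz.
k=1: 37.5 MHz, 43.5 MHz.
k=2: 78 MHz, 84 MHz.
k=3: 118.5 MHz, 124.5 MHz.
k=4: 159 MHz, 165 MHz.
Within [31.3 MHz, 121.8 MHz]: 37.5 MHz, 43.5 MHz, 78 MHz, 84 MHz, 118.5 MHz.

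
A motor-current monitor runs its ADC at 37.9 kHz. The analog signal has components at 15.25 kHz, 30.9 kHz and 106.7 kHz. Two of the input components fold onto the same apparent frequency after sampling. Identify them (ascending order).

30.9 kHz, 106.7 kHz

fs/2 = 18.95 kHz.
15.25 kHz ≤ fs/2 = 18.95 kHz, passes unchanged.
30.9 kHz > fs/2 = 18.95 kHz, folds to fs − 30.9 kHz = 7 kHz.
106.7 kHz mod fs = 30.9 kHz.
30.9 kHz > fs/2 = 18.95 kHz, folds to fs − 30.9 kHz = 7 kHz.
30.9 kHz and 106.7 kHz both map to 7 kHz.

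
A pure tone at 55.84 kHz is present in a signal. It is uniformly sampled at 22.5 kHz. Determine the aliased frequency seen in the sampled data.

10.84 kHz

55.84 kHz mod fs = 10.84 kHz.
10.84 kHz ≤ fs/2 = 11.25 kHz, appears at 10.84 kHz.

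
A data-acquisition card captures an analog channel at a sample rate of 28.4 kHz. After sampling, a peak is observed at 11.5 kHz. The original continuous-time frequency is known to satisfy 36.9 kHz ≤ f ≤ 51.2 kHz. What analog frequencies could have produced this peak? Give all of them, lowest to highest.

39.9 kHz, 45.3 kHz

Frequencies that alias to 11.5 kHz are k·fs ± 11.5 kHz for integer k ≥ 0.
k=0: 11.5 kHz.
k=1: 16.9 kHz, 39.9 kHz.
k=2: 45.3 kHz, 68.3 kHz.
k=3: 73.7 kHz, 96.7 kHz.
Within [36.9 kHz, 51.2 kHz]: 39.9 kHz, 45.3 kHz.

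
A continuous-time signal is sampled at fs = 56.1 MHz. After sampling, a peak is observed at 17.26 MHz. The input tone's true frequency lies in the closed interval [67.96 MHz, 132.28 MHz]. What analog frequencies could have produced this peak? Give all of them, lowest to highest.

Frequencies that alias to 17.26 MHz are k·fs ± 17.26 MHz for integer k ≥ 0.
k=0: 17.26 MHz.
k=1: 38.84 MHz, 73.36 MHz.
k=2: 94.94 MHz, 129.46 MHz.
k=3: 151.04 MHz, 185.56 MHz.
Within [67.96 MHz, 132.28 MHz]: 73.36 MHz, 94.94 MHz, 129.46 MHz.

73.36 MHz, 94.94 MHz, 129.46 MHz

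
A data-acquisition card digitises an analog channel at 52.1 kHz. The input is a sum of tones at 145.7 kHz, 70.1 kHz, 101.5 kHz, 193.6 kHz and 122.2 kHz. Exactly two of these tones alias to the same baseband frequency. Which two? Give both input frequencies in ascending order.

70.1 kHz, 122.2 kHz

fs/2 = 26.05 kHz.
145.7 kHz mod fs = 41.5 kHz.
41.5 kHz > fs/2 = 26.05 kHz, folds to fs − 41.5 kHz = 10.6 kHz.
70.1 kHz mod fs = 18 kHz.
18 kHz ≤ fs/2 = 26.05 kHz, appears at 18 kHz.
101.5 kHz mod fs = 49.4 kHz.
49.4 kHz > fs/2 = 26.05 kHz, folds to fs − 49.4 kHz = 2.7 kHz.
193.6 kHz mod fs = 37.3 kHz.
37.3 kHz > fs/2 = 26.05 kHz, folds to fs − 37.3 kHz = 14.8 kHz.
122.2 kHz mod fs = 18 kHz.
18 kHz ≤ fs/2 = 26.05 kHz, appears at 18 kHz.
70.1 kHz and 122.2 kHz both map to 18 kHz.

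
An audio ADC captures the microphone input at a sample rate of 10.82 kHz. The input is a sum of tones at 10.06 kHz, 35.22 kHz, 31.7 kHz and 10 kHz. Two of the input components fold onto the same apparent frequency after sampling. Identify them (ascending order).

fs/2 = 5.41 kHz.
10.06 kHz > fs/2 = 5.41 kHz, folds to fs − 10.06 kHz = 0.76 kHz.
35.22 kHz mod fs = 2.76 kHz.
2.76 kHz ≤ fs/2 = 5.41 kHz, appears at 2.76 kHz.
31.7 kHz mod fs = 10.06 kHz.
10.06 kHz > fs/2 = 5.41 kHz, folds to fs − 10.06 kHz = 0.76 kHz.
10 kHz > fs/2 = 5.41 kHz, folds to fs − 10 kHz = 0.82 kHz.
10.06 kHz and 31.7 kHz both map to 0.76 kHz.

10.06 kHz, 31.7 kHz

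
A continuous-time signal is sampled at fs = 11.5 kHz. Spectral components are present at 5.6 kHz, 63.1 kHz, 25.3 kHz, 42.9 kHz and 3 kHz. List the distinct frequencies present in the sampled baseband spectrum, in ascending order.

2.3 kHz, 3 kHz, 3.1 kHz, 5.6 kHz

fs/2 = 5.75 kHz.
5.6 kHz ≤ fs/2 = 5.75 kHz, passes unchanged.
63.1 kHz mod fs = 5.6 kHz.
5.6 kHz ≤ fs/2 = 5.75 kHz, appears at 5.6 kHz.
25.3 kHz mod fs = 2.3 kHz.
2.3 kHz ≤ fs/2 = 5.75 kHz, appears at 2.3 kHz.
42.9 kHz mod fs = 8.4 kHz.
8.4 kHz > fs/2 = 5.75 kHz, folds to fs − 8.4 kHz = 3.1 kHz.
3 kHz ≤ fs/2 = 5.75 kHz, passes unchanged.
Distinct values: {2.3 kHz, 3 kHz, 3.1 kHz, 5.6 kHz}.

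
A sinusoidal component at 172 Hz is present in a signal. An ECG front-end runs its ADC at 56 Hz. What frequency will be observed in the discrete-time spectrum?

172 Hz mod fs = 4 Hz.
4 Hz ≤ fs/2 = 28 Hz, appears at 4 Hz.

4 Hz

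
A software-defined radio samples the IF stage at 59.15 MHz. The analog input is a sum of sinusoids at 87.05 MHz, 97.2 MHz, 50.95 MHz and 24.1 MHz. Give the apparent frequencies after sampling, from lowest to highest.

fs/2 = 29.575 MHz.
87.05 MHz mod fs = 27.9 MHz.
27.9 MHz ≤ fs/2 = 29.575 MHz, appears at 27.9 MHz.
97.2 MHz mod fs = 38.05 MHz.
38.05 MHz > fs/2 = 29.575 MHz, folds to fs − 38.05 MHz = 21.1 MHz.
50.95 MHz > fs/2 = 29.575 MHz, folds to fs − 50.95 MHz = 8.2 MHz.
24.1 MHz ≤ fs/2 = 29.575 MHz, passes unchanged.
Distinct values: {8.2 MHz, 21.1 MHz, 24.1 MHz, 27.9 MHz}.

8.2 MHz, 21.1 MHz, 24.1 MHz, 27.9 MHz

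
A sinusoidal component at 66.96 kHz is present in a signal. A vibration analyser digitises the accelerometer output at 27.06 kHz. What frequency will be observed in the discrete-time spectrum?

12.84 kHz

66.96 kHz mod fs = 12.84 kHz.
12.84 kHz ≤ fs/2 = 13.53 kHz, appears at 12.84 kHz.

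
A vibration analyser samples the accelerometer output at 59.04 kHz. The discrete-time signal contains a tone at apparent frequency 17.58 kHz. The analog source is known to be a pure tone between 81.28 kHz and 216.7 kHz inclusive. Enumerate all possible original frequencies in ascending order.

100.5 kHz, 135.66 kHz, 159.54 kHz, 194.7 kHz

Frequencies that alias to 17.58 kHz are k·fs ± 17.58 kHz for integer k ≥ 0.
k=0: 17.58 kHz.
k=1: 41.46 kHz, 76.62 kHz.
k=2: 100.5 kHz, 135.66 kHz.
k=3: 159.54 kHz, 194.7 kHz.
k=4: 218.58 kHz, 253.74 kHz.
Within [81.28 kHz, 216.7 kHz]: 100.5 kHz, 135.66 kHz, 159.54 kHz, 194.7 kHz.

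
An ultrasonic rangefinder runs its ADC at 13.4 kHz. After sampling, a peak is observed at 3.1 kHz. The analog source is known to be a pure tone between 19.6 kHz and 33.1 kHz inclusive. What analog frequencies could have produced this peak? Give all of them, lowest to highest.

Frequencies that alias to 3.1 kHz are k·fs ± 3.1 kHz for integer k ≥ 0.
k=0: 3.1 kHz.
k=1: 10.3 kHz, 16.5 kHz.
k=2: 23.7 kHz, 29.9 kHz.
k=3: 37.1 kHz, 43.3 kHz.
Within [19.6 kHz, 33.1 kHz]: 23.7 kHz, 29.9 kHz.

23.7 kHz, 29.9 kHz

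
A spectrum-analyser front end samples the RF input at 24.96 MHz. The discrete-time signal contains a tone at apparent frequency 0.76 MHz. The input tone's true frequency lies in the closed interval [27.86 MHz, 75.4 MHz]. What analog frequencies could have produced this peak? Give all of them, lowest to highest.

Frequencies that alias to 0.76 MHz are k·fs ± 0.76 MHz for integer k ≥ 0.
k=0: 0.76 MHz.
k=1: 24.2 MHz, 25.72 MHz.
k=2: 49.16 MHz, 50.68 MHz.
k=3: 74.12 MHz, 75.64 MHz.
k=4: 99.08 MHz, 100.6 MHz.
Within [27.86 MHz, 75.4 MHz]: 49.16 MHz, 50.68 MHz, 74.12 MHz.

49.16 MHz, 50.68 MHz, 74.12 MHz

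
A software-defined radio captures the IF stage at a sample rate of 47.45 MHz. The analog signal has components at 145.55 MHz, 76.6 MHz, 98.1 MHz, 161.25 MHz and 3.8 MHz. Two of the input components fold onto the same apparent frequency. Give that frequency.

3.2 MHz

fs/2 = 23.725 MHz.
145.55 MHz mod fs = 3.2 MHz.
3.2 MHz ≤ fs/2 = 23.725 MHz, appears at 3.2 MHz.
76.6 MHz mod fs = 29.15 MHz.
29.15 MHz > fs/2 = 23.725 MHz, folds to fs − 29.15 MHz = 18.3 MHz.
98.1 MHz mod fs = 3.2 MHz.
3.2 MHz ≤ fs/2 = 23.725 MHz, appears at 3.2 MHz.
161.25 MHz mod fs = 18.9 MHz.
18.9 MHz ≤ fs/2 = 23.725 MHz, appears at 18.9 MHz.
3.8 MHz ≤ fs/2 = 23.725 MHz, passes unchanged.
98.1 MHz and 145.55 MHz both map to 3.2 MHz.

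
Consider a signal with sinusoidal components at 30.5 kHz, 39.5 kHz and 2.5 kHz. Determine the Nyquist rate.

79 kHz

Highest-frequency component: 39.5 kHz.
Nyquist rate = 2 × 39.5 kHz = 79 kHz.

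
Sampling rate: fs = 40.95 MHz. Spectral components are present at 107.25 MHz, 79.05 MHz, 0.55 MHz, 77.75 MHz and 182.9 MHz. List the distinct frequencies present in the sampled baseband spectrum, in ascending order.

fs/2 = 20.475 MHz.
107.25 MHz mod fs = 25.35 MHz.
25.35 MHz > fs/2 = 20.475 MHz, folds to fs − 25.35 MHz = 15.6 MHz.
79.05 MHz mod fs = 38.1 MHz.
38.1 MHz > fs/2 = 20.475 MHz, folds to fs − 38.1 MHz = 2.85 MHz.
0.55 MHz ≤ fs/2 = 20.475 MHz, passes unchanged.
77.75 MHz mod fs = 36.8 MHz.
36.8 MHz > fs/2 = 20.475 MHz, folds to fs − 36.8 MHz = 4.15 MHz.
182.9 MHz mod fs = 19.1 MHz.
19.1 MHz ≤ fs/2 = 20.475 MHz, appears at 19.1 MHz.
Distinct values: {0.55 MHz, 2.85 MHz, 4.15 MHz, 15.6 MHz, 19.1 MHz}.

0.55 MHz, 2.85 MHz, 4.15 MHz, 15.6 MHz, 19.1 MHz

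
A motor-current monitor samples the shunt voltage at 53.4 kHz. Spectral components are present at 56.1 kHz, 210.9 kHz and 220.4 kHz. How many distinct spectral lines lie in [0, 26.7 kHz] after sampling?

fs/2 = 26.7 kHz.
56.1 kHz mod fs = 2.7 kHz.
2.7 kHz ≤ fs/2 = 26.7 kHz, appears at 2.7 kHz.
210.9 kHz mod fs = 50.7 kHz.
50.7 kHz > fs/2 = 26.7 kHz, folds to fs − 50.7 kHz = 2.7 kHz.
220.4 kHz mod fs = 6.8 kHz.
6.8 kHz ≤ fs/2 = 26.7 kHz, appears at 6.8 kHz.
Distinct values: {2.7 kHz, 6.8 kHz} → 2.

2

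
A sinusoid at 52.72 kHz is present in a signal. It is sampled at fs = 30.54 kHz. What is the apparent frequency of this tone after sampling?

8.36 kHz

52.72 kHz mod fs = 22.18 kHz.
22.18 kHz > fs/2 = 15.27 kHz, folds to fs − 22.18 kHz = 8.36 kHz.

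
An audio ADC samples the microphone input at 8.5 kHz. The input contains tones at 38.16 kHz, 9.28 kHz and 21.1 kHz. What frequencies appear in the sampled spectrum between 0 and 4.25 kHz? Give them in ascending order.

fs/2 = 4.25 kHz.
38.16 kHz mod fs = 4.16 kHz.
4.16 kHz ≤ fs/2 = 4.25 kHz, appears at 4.16 kHz.
9.28 kHz mod fs = 0.78 kHz.
0.78 kHz ≤ fs/2 = 4.25 kHz, appears at 0.78 kHz.
21.1 kHz mod fs = 4.1 kHz.
4.1 kHz ≤ fs/2 = 4.25 kHz, appears at 4.1 kHz.
Distinct values: {0.78 kHz, 4.1 kHz, 4.16 kHz}.

0.78 kHz, 4.1 kHz, 4.16 kHz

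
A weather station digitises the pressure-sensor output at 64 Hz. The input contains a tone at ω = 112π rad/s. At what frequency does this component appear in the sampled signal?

ω = 112π rad/s → f = ω/(2π) = 56 Hz.
56 Hz > fs/2 = 32 Hz, folds to fs − 56 Hz = 8 Hz.

8 Hz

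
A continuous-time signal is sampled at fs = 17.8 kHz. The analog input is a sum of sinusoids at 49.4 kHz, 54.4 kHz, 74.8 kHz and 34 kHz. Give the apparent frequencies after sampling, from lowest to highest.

1 kHz, 1.6 kHz, 3.6 kHz, 4 kHz

fs/2 = 8.9 kHz.
49.4 kHz mod fs = 13.8 kHz.
13.8 kHz > fs/2 = 8.9 kHz, folds to fs − 13.8 kHz = 4 kHz.
54.4 kHz mod fs = 1 kHz.
1 kHz ≤ fs/2 = 8.9 kHz, appears at 1 kHz.
74.8 kHz mod fs = 3.6 kHz.
3.6 kHz ≤ fs/2 = 8.9 kHz, appears at 3.6 kHz.
34 kHz mod fs = 16.2 kHz.
16.2 kHz > fs/2 = 8.9 kHz, folds to fs − 16.2 kHz = 1.6 kHz.
Distinct values: {1 kHz, 1.6 kHz, 3.6 kHz, 4 kHz}.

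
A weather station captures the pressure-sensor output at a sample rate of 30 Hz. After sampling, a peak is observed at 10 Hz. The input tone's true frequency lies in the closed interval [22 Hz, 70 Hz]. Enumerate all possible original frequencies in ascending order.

Frequencies that alias to 10 Hz are k·fs ± 10 Hz for integer k ≥ 0.
k=0: 10 Hz.
k=1: 20 Hz, 40 Hz.
k=2: 50 Hz, 70 Hz.
k=3: 80 Hz, 100 Hz.
Within [22 Hz, 70 Hz]: 40 Hz, 50 Hz, 70 Hz.

40 Hz, 50 Hz, 70 Hz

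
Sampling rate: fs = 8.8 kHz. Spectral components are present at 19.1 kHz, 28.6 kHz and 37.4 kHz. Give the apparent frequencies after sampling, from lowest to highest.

fs/2 = 4.4 kHz.
19.1 kHz mod fs = 1.5 kHz.
1.5 kHz ≤ fs/2 = 4.4 kHz, appears at 1.5 kHz.
28.6 kHz mod fs = 2.2 kHz.
2.2 kHz ≤ fs/2 = 4.4 kHz, appears at 2.2 kHz.
37.4 kHz mod fs = 2.2 kHz.
2.2 kHz ≤ fs/2 = 4.4 kHz, appears at 2.2 kHz.
Distinct values: {1.5 kHz, 2.2 kHz}.

1.5 kHz, 2.2 kHz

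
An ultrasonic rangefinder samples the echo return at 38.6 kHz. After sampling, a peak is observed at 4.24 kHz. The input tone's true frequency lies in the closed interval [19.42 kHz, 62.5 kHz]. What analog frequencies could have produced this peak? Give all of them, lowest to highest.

34.36 kHz, 42.84 kHz

Frequencies that alias to 4.24 kHz are k·fs ± 4.24 kHz for integer k ≥ 0.
k=0: 4.24 kHz.
k=1: 34.36 kHz, 42.84 kHz.
k=2: 72.96 kHz, 81.44 kHz.
Within [19.42 kHz, 62.5 kHz]: 34.36 kHz, 42.84 kHz.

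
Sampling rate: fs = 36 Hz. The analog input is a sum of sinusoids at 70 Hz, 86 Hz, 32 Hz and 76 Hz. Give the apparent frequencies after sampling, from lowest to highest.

2 Hz, 4 Hz, 14 Hz

fs/2 = 18 Hz.
70 Hz mod fs = 34 Hz.
34 Hz > fs/2 = 18 Hz, folds to fs − 34 Hz = 2 Hz.
86 Hz mod fs = 14 Hz.
14 Hz ≤ fs/2 = 18 Hz, appears at 14 Hz.
32 Hz > fs/2 = 18 Hz, folds to fs − 32 Hz = 4 Hz.
76 Hz mod fs = 4 Hz.
4 Hz ≤ fs/2 = 18 Hz, appears at 4 Hz.
Distinct values: {2 Hz, 4 Hz, 14 Hz}.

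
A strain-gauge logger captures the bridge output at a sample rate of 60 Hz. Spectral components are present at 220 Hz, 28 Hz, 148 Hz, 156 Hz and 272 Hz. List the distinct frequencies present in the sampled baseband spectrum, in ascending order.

fs/2 = 30 Hz.
220 Hz mod fs = 40 Hz.
40 Hz > fs/2 = 30 Hz, folds to fs − 40 Hz = 20 Hz.
28 Hz ≤ fs/2 = 30 Hz, passes unchanged.
148 Hz mod fs = 28 Hz.
28 Hz ≤ fs/2 = 30 Hz, appears at 28 Hz.
156 Hz mod fs = 36 Hz.
36 Hz > fs/2 = 30 Hz, folds to fs − 36 Hz = 24 Hz.
272 Hz mod fs = 32 Hz.
32 Hz > fs/2 = 30 Hz, folds to fs − 32 Hz = 28 Hz.
Distinct values: {20 Hz, 24 Hz, 28 Hz}.

20 Hz, 24 Hz, 28 Hz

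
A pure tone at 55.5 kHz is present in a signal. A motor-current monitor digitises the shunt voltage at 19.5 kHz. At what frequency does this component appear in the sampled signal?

55.5 kHz mod fs = 16.5 kHz.
16.5 kHz > fs/2 = 9.75 kHz, folds to fs − 16.5 kHz = 3 kHz.

3 kHz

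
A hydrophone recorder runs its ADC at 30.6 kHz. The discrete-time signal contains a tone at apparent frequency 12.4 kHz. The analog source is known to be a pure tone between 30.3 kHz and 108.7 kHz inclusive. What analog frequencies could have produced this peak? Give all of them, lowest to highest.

43 kHz, 48.8 kHz, 73.6 kHz, 79.4 kHz, 104.2 kHz

Frequencies that alias to 12.4 kHz are k·fs ± 12.4 kHz for integer k ≥ 0.
k=0: 12.4 kHz.
k=1: 18.2 kHz, 43 kHz.
k=2: 48.8 kHz, 73.6 kHz.
k=3: 79.4 kHz, 104.2 kHz.
k=4: 110 kHz, 134.8 kHz.
Within [30.3 kHz, 108.7 kHz]: 43 kHz, 48.8 kHz, 73.6 kHz, 79.4 kHz, 104.2 kHz.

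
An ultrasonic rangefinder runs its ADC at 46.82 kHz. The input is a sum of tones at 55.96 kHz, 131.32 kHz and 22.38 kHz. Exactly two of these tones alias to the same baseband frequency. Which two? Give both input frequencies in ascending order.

fs/2 = 23.41 kHz.
55.96 kHz mod fs = 9.14 kHz.
9.14 kHz ≤ fs/2 = 23.41 kHz, appears at 9.14 kHz.
131.32 kHz mod fs = 37.68 kHz.
37.68 kHz > fs/2 = 23.41 kHz, folds to fs − 37.68 kHz = 9.14 kHz.
22.38 kHz ≤ fs/2 = 23.41 kHz, passes unchanged.
55.96 kHz and 131.32 kHz both map to 9.14 kHz.

55.96 kHz, 131.32 kHz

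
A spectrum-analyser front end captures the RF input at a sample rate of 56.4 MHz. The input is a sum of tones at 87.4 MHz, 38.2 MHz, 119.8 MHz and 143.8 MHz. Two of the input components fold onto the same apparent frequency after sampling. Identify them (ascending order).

87.4 MHz, 143.8 MHz

fs/2 = 28.2 MHz.
87.4 MHz mod fs = 31 MHz.
31 MHz > fs/2 = 28.2 MHz, folds to fs − 31 MHz = 25.4 MHz.
38.2 MHz > fs/2 = 28.2 MHz, folds to fs − 38.2 MHz = 18.2 MHz.
119.8 MHz mod fs = 7 MHz.
7 MHz ≤ fs/2 = 28.2 MHz, appears at 7 MHz.
143.8 MHz mod fs = 31 MHz.
31 MHz > fs/2 = 28.2 MHz, folds to fs − 31 MHz = 25.4 MHz.
87.4 MHz and 143.8 MHz both map to 25.4 MHz.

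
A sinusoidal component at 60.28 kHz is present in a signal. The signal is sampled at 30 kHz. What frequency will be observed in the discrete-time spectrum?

0.28 kHz

60.28 kHz mod fs = 0.28 kHz.
0.28 kHz ≤ fs/2 = 15 kHz, appears at 0.28 kHz.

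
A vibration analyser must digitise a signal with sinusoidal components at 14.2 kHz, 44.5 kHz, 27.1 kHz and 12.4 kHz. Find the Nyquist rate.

Highest-frequency component: 44.5 kHz.
Nyquist rate = 2 × 44.5 kHz = 89 kHz.

89 kHz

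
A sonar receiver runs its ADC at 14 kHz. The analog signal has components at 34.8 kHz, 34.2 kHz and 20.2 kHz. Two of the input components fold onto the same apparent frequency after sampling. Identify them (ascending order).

fs/2 = 7 kHz.
34.8 kHz mod fs = 6.8 kHz.
6.8 kHz ≤ fs/2 = 7 kHz, appears at 6.8 kHz.
34.2 kHz mod fs = 6.2 kHz.
6.2 kHz ≤ fs/2 = 7 kHz, appears at 6.2 kHz.
20.2 kHz mod fs = 6.2 kHz.
6.2 kHz ≤ fs/2 = 7 kHz, appears at 6.2 kHz.
20.2 kHz and 34.2 kHz both map to 6.2 kHz.

20.2 kHz, 34.2 kHz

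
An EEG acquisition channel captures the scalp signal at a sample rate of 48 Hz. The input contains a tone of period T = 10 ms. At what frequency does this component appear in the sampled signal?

4 Hz

T = 10 ms → f = 1/T = 100 Hz.
100 Hz mod fs = 4 Hz.
4 Hz ≤ fs/2 = 24 Hz, appears at 4 Hz.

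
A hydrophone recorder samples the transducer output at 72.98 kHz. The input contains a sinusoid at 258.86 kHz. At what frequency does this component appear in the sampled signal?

258.86 kHz mod fs = 39.92 kHz.
39.92 kHz > fs/2 = 36.49 kHz, folds to fs − 39.92 kHz = 33.06 kHz.

33.06 kHz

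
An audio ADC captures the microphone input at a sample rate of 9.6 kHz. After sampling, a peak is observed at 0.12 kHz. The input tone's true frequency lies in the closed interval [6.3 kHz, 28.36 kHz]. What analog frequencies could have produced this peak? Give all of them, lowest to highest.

9.48 kHz, 9.72 kHz, 19.08 kHz, 19.32 kHz

Frequencies that alias to 0.12 kHz are k·fs ± 0.12 kHz for integer k ≥ 0.
k=0: 0.12 kHz.
k=1: 9.48 kHz, 9.72 kHz.
k=2: 19.08 kHz, 19.32 kHz.
k=3: 28.68 kHz, 28.92 kHz.
Within [6.3 kHz, 28.36 kHz]: 9.48 kHz, 9.72 kHz, 19.08 kHz, 19.32 kHz.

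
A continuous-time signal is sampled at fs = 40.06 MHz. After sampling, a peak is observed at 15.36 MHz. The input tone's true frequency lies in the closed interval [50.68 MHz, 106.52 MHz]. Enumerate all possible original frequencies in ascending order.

55.42 MHz, 64.76 MHz, 95.48 MHz, 104.82 MHz

Frequencies that alias to 15.36 MHz are k·fs ± 15.36 MHz for integer k ≥ 0.
k=0: 15.36 MHz.
k=1: 24.7 MHz, 55.42 MHz.
k=2: 64.76 MHz, 95.48 MHz.
k=3: 104.82 MHz, 135.54 MHz.
k=4: 144.88 MHz, 175.6 MHz.
Within [50.68 MHz, 106.52 MHz]: 55.42 MHz, 64.76 MHz, 95.48 MHz, 104.82 MHz.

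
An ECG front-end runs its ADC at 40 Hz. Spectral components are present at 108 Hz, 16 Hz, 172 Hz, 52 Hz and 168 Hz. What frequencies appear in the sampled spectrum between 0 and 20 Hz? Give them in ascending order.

fs/2 = 20 Hz.
108 Hz mod fs = 28 Hz.
28 Hz > fs/2 = 20 Hz, folds to fs − 28 Hz = 12 Hz.
16 Hz ≤ fs/2 = 20 Hz, passes unchanged.
172 Hz mod fs = 12 Hz.
12 Hz ≤ fs/2 = 20 Hz, appears at 12 Hz.
52 Hz mod fs = 12 Hz.
12 Hz ≤ fs/2 = 20 Hz, appears at 12 Hz.
168 Hz mod fs = 8 Hz.
8 Hz ≤ fs/2 = 20 Hz, appears at 8 Hz.
Distinct values: {8 Hz, 12 Hz, 16 Hz}.

8 Hz, 12 Hz, 16 Hz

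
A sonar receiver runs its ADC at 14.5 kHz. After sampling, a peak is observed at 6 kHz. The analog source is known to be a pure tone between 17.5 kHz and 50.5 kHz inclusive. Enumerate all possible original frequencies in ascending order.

20.5 kHz, 23 kHz, 35 kHz, 37.5 kHz, 49.5 kHz

Frequencies that alias to 6 kHz are k·fs ± 6 kHz for integer k ≥ 0.
k=0: 6 kHz.
k=1: 8.5 kHz, 20.5 kHz.
k=2: 23 kHz, 35 kHz.
k=3: 37.5 kHz, 49.5 kHz.
k=4: 52 kHz, 64 kHz.
Within [17.5 kHz, 50.5 kHz]: 20.5 kHz, 23 kHz, 35 kHz, 37.5 kHz, 49.5 kHz.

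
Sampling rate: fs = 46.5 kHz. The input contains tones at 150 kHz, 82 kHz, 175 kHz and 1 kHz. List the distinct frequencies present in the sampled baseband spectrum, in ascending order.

1 kHz, 10.5 kHz, 11 kHz

fs/2 = 23.25 kHz.
150 kHz mod fs = 10.5 kHz.
10.5 kHz ≤ fs/2 = 23.25 kHz, appears at 10.5 kHz.
82 kHz mod fs = 35.5 kHz.
35.5 kHz > fs/2 = 23.25 kHz, folds to fs − 35.5 kHz = 11 kHz.
175 kHz mod fs = 35.5 kHz.
35.5 kHz > fs/2 = 23.25 kHz, folds to fs − 35.5 kHz = 11 kHz.
1 kHz ≤ fs/2 = 23.25 kHz, passes unchanged.
Distinct values: {1 kHz, 10.5 kHz, 11 kHz}.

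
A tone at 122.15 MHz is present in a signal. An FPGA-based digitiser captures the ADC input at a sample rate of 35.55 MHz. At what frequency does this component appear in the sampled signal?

122.15 MHz mod fs = 15.5 MHz.
15.5 MHz ≤ fs/2 = 17.775 MHz, appears at 15.5 MHz.

15.5 MHz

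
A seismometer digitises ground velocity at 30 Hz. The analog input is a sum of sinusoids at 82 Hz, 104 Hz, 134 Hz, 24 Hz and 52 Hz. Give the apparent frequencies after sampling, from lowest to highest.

fs/2 = 15 Hz.
82 Hz mod fs = 22 Hz.
22 Hz > fs/2 = 15 Hz, folds to fs − 22 Hz = 8 Hz.
104 Hz mod fs = 14 Hz.
14 Hz ≤ fs/2 = 15 Hz, appears at 14 Hz.
134 Hz mod fs = 14 Hz.
14 Hz ≤ fs/2 = 15 Hz, appears at 14 Hz.
24 Hz > fs/2 = 15 Hz, folds to fs − 24 Hz = 6 Hz.
52 Hz mod fs = 22 Hz.
22 Hz > fs/2 = 15 Hz, folds to fs − 22 Hz = 8 Hz.
Distinct values: {6 Hz, 8 Hz, 14 Hz}.

6 Hz, 8 Hz, 14 Hz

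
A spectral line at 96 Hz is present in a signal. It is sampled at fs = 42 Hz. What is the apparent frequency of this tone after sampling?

96 Hz mod fs = 12 Hz.
12 Hz ≤ fs/2 = 21 Hz, appears at 12 Hz.

12 Hz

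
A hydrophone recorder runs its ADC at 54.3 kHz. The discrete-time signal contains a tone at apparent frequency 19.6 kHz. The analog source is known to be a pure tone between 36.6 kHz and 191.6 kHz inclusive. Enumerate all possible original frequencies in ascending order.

73.9 kHz, 89 kHz, 128.2 kHz, 143.3 kHz, 182.5 kHz

Frequencies that alias to 19.6 kHz are k·fs ± 19.6 kHz for integer k ≥ 0.
k=0: 19.6 kHz.
k=1: 34.7 kHz, 73.9 kHz.
k=2: 89 kHz, 128.2 kHz.
k=3: 143.3 kHz, 182.5 kHz.
k=4: 197.6 kHz, 236.8 kHz.
Within [36.6 kHz, 191.6 kHz]: 73.9 kHz, 89 kHz, 128.2 kHz, 143.3 kHz, 182.5 kHz.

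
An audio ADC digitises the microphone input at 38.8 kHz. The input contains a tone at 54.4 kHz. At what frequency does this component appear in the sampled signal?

54.4 kHz mod fs = 15.6 kHz.
15.6 kHz ≤ fs/2 = 19.4 kHz, appears at 15.6 kHz.

15.6 kHz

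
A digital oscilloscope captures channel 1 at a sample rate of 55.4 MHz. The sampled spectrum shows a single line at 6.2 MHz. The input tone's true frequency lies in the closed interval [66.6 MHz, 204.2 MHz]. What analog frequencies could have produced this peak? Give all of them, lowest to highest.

Frequencies that alias to 6.2 MHz are k·fs ± 6.2 MHz for integer k ≥ 0.
k=0: 6.2 MHz.
k=1: 49.2 MHz, 61.6 MHz.
k=2: 104.6 MHz, 117 MHz.
k=3: 160 MHz, 172.4 MHz.
k=4: 215.4 MHz, 227.8 MHz.
Within [66.6 MHz, 204.2 MHz]: 104.6 MHz, 117 MHz, 160 MHz, 172.4 MHz.

104.6 MHz, 117 MHz, 160 MHz, 172.4 MHz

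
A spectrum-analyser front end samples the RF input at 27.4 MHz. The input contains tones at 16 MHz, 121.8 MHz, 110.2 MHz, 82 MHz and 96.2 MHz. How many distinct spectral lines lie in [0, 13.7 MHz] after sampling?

5

fs/2 = 13.7 MHz.
16 MHz > fs/2 = 13.7 MHz, folds to fs − 16 MHz = 11.4 MHz.
121.8 MHz mod fs = 12.2 MHz.
12.2 MHz ≤ fs/2 = 13.7 MHz, appears at 12.2 MHz.
110.2 MHz mod fs = 0.6 MHz.
0.6 MHz ≤ fs/2 = 13.7 MHz, appears at 0.6 MHz.
82 MHz mod fs = 27.2 MHz.
27.2 MHz > fs/2 = 13.7 MHz, folds to fs − 27.2 MHz = 0.2 MHz.
96.2 MHz mod fs = 14 MHz.
14 MHz > fs/2 = 13.7 MHz, folds to fs − 14 MHz = 13.4 MHz.
Distinct values: {0.2 MHz, 0.6 MHz, 11.4 MHz, 12.2 MHz, 13.4 MHz} → 5.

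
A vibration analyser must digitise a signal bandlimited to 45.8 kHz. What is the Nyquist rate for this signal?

Nyquist rate = 2 × 45.8 kHz = 91.6 kHz.

91.6 kHz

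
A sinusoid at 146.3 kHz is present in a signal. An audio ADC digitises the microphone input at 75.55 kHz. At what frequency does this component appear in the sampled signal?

4.8 kHz

146.3 kHz mod fs = 70.75 kHz.
70.75 kHz > fs/2 = 37.775 kHz, folds to fs − 70.75 kHz = 4.8 kHz.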